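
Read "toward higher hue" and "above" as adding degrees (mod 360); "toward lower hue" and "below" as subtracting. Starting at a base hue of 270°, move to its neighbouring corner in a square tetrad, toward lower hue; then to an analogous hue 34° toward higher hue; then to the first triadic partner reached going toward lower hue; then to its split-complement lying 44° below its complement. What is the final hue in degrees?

230°

−90° (square ↓): 270 − 90 = 180°
+34° (analog 34° ↑): 180 + 34 = 214°
−120° (triadic ↓): 214 − 120 = 94°
+136° (split-comp 44° ↓): 94 + 136 = 230°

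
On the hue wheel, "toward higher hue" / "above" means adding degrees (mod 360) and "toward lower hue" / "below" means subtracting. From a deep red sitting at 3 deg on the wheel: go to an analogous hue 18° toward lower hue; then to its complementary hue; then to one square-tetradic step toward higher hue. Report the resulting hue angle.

255°

3 − 18 = -15 → -15 + 360 = 345°   (analog 18° ↓)
345 + 180 = 525 → 525 − 360 = 165°   (complement)
165 + 90 = 255°   (square ↑)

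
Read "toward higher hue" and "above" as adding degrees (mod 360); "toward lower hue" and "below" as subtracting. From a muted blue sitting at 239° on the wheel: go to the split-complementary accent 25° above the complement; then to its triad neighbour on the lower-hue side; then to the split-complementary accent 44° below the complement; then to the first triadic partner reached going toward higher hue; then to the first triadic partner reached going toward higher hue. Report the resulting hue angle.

239 + 205 = 444 → 444 − 360 = 84°   (split-comp 25° ↑)
84 − 120 = -36 → -36 + 360 = 324°   (triadic ↓)
324 + 136 = 460 → 460 − 360 = 100°   (split-comp 44° ↓)
100 + 120 = 220°   (triadic ↑)
220 + 120 = 340°   (triadic ↑)

340°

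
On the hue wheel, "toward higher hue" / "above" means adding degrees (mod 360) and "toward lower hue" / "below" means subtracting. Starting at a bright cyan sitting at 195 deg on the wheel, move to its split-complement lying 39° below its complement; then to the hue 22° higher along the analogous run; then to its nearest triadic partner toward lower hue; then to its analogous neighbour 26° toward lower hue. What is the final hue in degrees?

212°

+141° (split-comp 39° ↓): 195 + 141 = 336°
+22° (analog 22° ↑): 336 + 22 = 358°
−120° (triadic ↓): 358 − 120 = 238°
−26° (analog 26° ↓): 238 − 26 = 212°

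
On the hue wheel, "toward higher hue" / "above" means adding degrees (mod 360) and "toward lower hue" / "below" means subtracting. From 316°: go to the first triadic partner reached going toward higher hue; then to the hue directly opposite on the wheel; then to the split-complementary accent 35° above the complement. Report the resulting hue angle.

316 + 120 = 436 → 436 − 360 = 76°   (triadic ↑)
76 + 180 = 256°   (complement)
256 + 215 = 471 → 471 − 360 = 111°   (split-comp 35° ↑)

111°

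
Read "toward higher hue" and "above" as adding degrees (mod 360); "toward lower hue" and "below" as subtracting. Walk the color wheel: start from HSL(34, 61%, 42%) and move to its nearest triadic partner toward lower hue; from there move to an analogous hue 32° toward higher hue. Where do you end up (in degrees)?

306°

triadic ↓ −120°: 34 − 120 = -86 → -86 + 360 = 274°
analog 32° ↑ +32°: 274 + 32 = 306°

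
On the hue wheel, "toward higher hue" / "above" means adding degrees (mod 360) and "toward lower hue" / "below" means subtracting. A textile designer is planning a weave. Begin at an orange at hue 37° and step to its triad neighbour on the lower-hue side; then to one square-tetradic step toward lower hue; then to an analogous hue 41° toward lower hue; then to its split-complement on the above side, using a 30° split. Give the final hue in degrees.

37 − 120 = -83 → -83 + 360 = 277°   (triadic ↓)
277 − 90 = 187°   (square ↓)
187 − 41 = 146°   (analog 41° ↓)
146 + 210 = 356°   (split-comp 30° ↑)

356°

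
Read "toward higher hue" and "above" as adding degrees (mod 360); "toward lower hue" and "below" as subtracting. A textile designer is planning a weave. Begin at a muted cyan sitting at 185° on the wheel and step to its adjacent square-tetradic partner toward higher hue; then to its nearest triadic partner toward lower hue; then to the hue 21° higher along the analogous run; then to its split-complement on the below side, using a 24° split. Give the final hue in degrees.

332°

square ↑ +90°: 185 + 90 = 275°
triadic ↓ −120°: 275 − 120 = 155°
analog 21° ↑ +21°: 155 + 21 = 176°
split-comp 24° ↓ +156°: 176 + 156 = 332°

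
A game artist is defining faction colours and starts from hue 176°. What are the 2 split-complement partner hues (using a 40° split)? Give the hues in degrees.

316° and 36°

Complement of 176°: 176 + 180 = 356°
356 − 40 = 316°
356 + 40 = 396 → 396 − 360 = 36°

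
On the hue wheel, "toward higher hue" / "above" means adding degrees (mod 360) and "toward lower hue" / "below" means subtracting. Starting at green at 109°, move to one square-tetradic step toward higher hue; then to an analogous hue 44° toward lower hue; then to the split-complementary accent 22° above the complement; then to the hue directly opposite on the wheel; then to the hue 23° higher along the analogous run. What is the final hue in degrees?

109 + 90 = 199°   (square ↑)
199 − 44 = 155°   (analog 44° ↓)
155 + 202 = 357°   (split-comp 22° ↑)
357 + 180 = 537 → 537 − 360 = 177°   (complement)
177 + 23 = 200°   (analog 23° ↑)

200°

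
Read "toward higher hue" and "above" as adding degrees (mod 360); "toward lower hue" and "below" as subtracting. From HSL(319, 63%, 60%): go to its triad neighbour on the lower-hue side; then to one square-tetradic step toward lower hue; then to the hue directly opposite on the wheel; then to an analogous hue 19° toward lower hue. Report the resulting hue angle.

270°

−120° (triadic ↓): 319 − 120 = 199°
−90° (square ↓): 199 − 90 = 109°
+180° (complement): 109 + 180 = 289°
−19° (analog 19° ↓): 289 − 19 = 270°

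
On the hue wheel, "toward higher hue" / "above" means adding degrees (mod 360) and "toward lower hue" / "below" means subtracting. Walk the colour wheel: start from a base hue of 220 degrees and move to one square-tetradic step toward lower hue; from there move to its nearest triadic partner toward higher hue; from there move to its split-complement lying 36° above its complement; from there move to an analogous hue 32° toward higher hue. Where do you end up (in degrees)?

220 − 90 = 130°   (square ↓)
130 + 120 = 250°   (triadic ↑)
250 + 216 = 466 → 466 − 360 = 106°   (split-comp 36° ↑)
106 + 32 = 138°   (analog 32° ↑)

138°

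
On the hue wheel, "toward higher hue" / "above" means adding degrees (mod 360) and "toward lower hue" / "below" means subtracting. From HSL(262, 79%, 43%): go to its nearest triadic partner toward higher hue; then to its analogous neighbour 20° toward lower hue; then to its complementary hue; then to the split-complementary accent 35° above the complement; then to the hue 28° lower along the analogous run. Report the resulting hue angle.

9°

triadic ↑ +120°: 262 + 120 = 382 → 382 − 360 = 22°
analog 20° ↓ −20°: 22 − 20 = 2°
complement +180°: 2 + 180 = 182°
split-comp 35° ↑ +215°: 182 + 215 = 397 → 397 − 360 = 37°
analog 28° ↓ −28°: 37 − 28 = 9°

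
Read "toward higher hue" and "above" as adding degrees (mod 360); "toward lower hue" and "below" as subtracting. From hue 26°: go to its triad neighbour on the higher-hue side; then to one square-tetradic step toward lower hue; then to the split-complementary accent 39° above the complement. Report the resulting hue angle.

+120° (triadic ↑): 26 + 120 = 146°
−90° (square ↓): 146 − 90 = 56°
+219° (split-comp 39° ↑): 56 + 219 = 275°

275°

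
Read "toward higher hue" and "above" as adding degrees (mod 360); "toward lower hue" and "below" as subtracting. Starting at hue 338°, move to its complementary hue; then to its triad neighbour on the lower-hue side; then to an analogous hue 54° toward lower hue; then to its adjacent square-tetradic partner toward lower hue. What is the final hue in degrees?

254°

338 + 180 = 518 → 518 − 360 = 158°   (complement)
158 − 120 = 38°   (triadic ↓)
38 − 54 = -16 → -16 + 360 = 344°   (analog 54° ↓)
344 − 90 = 254°   (square ↓)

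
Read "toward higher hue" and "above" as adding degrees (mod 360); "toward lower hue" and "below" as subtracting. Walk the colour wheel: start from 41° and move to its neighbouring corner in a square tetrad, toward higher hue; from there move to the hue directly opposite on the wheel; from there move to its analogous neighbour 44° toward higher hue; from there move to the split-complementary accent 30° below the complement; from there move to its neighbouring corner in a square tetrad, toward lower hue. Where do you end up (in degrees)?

square ↑ +90°: 41 + 90 = 131°
complement +180°: 131 + 180 = 311°
analog 44° ↑ +44°: 311 + 44 = 355°
split-comp 30° ↓ +150°: 355 + 150 = 505 → 505 − 360 = 145°
square ↓ −90°: 145 − 90 = 55°

55°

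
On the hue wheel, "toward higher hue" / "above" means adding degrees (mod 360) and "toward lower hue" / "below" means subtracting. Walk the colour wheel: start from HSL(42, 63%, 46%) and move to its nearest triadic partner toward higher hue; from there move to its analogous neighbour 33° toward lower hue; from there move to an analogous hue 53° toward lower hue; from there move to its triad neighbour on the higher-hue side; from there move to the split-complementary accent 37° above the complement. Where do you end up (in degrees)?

+120° (triadic ↑): 42 + 120 = 162°
−33° (analog 33° ↓): 162 − 33 = 129°
−53° (analog 53° ↓): 129 − 53 = 76°
+120° (triadic ↑): 76 + 120 = 196°
+217° (split-comp 37° ↑): 196 + 217 = 413 → 413 − 360 = 53°

53°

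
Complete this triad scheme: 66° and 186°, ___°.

306°

A triad places three hues 120° apart.
The full set through 66° is {66°, 186°, 306°}.
Given {66°, 186°}, the missing hue is 306°.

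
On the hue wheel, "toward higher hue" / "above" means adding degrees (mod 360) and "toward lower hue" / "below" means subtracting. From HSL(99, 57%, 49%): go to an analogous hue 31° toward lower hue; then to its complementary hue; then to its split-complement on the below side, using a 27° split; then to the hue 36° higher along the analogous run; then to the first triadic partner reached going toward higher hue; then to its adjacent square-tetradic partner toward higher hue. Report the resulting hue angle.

287°

99 − 31 = 68°   (analog 31° ↓)
68 + 180 = 248°   (complement)
248 + 153 = 401 → 401 − 360 = 41°   (split-comp 27° ↓)
41 + 36 = 77°   (analog 36° ↑)
77 + 120 = 197°   (triadic ↑)
197 + 90 = 287°   (square ↑)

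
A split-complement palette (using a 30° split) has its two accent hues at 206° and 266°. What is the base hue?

56°

The accents sit 30° either side of the complement, so the complement is their short-arc midpoint on the wheel.
Short-arc midpoint of 206° and 266°: 236°.
Base is 180° from the complement: 236 − 180 = 56°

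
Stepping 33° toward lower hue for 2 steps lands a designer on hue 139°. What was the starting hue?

205°

2 steps of 33° (toward lower hue) give a net shift of −66°.
Start = end − shift: 139 + 66 = 205°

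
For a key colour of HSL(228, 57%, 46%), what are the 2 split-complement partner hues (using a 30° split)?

Split-complementary hues sit 30° either side of the complement.
Complement of 228°: 228 + 180 = 408 → 408 − 360 = 48°
48 − 30 = 18°
48 + 30 = 78°

18° and 78°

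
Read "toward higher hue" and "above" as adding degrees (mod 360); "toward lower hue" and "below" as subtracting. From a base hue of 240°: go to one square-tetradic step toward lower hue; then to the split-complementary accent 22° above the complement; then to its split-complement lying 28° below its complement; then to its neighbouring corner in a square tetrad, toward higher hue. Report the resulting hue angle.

240 − 90 = 150°   (square ↓)
150 + 202 = 352°   (split-comp 22° ↑)
352 + 152 = 504 → 504 − 360 = 144°   (split-comp 28° ↓)
144 + 90 = 234°   (square ↑)

234°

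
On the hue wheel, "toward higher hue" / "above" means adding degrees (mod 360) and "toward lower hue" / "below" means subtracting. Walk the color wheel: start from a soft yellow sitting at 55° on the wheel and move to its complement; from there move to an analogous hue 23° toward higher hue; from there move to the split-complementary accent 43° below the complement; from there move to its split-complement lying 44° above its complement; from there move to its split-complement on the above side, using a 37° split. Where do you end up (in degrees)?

116°

55 + 180 = 235°   (complement)
235 + 23 = 258°   (analog 23° ↑)
258 + 137 = 395 → 395 − 360 = 35°   (split-comp 43° ↓)
35 + 224 = 259°   (split-comp 44° ↑)
259 + 217 = 476 → 476 − 360 = 116°   (split-comp 37° ↑)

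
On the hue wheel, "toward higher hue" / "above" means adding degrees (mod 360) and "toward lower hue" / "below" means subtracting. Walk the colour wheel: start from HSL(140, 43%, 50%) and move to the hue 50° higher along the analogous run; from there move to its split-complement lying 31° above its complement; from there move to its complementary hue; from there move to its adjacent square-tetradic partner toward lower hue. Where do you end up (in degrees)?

+50° (analog 50° ↑): 140 + 50 = 190°
+211° (split-comp 31° ↑): 190 + 211 = 401 → 401 − 360 = 41°
+180° (complement): 41 + 180 = 221°
−90° (square ↓): 221 − 90 = 131°

131°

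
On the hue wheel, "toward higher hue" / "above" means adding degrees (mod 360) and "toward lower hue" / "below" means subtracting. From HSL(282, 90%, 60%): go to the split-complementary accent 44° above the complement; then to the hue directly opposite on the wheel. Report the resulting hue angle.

326°

282 + 224 = 506 → 506 − 360 = 146°   (split-comp 44° ↑)
146 + 180 = 326°   (complement)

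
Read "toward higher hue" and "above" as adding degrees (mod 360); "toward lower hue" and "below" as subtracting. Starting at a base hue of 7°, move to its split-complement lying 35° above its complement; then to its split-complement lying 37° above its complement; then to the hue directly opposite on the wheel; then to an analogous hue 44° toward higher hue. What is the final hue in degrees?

split-comp 35° ↑ +215°: 7 + 215 = 222°
split-comp 37° ↑ +217°: 222 + 217 = 439 → 439 − 360 = 79°
complement +180°: 79 + 180 = 259°
analog 44° ↑ +44°: 259 + 44 = 303°

303°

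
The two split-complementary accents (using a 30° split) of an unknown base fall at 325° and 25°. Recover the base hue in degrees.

The accents sit 30° either side of the complement, so the complement is their short-arc midpoint on the wheel.
Short-arc midpoint of 325° and 25°: 355°.
Base is 180° from the complement: 355 − 180 = 175°

175°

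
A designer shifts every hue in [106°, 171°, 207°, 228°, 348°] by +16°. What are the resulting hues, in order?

106 + 16 = 122°
171 + 16 = 187°
207 + 16 = 223°
228 + 16 = 244°
348 + 16 = 364 → 364 − 360 = 4°

122°, 187°, 223°, 244°, 4°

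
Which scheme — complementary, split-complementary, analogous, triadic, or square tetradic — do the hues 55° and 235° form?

complementary

Sort the hues: 55°, 235°.
Successive gaps around the wheel: 180°, 180°.
Two hues 180° apart are complementary.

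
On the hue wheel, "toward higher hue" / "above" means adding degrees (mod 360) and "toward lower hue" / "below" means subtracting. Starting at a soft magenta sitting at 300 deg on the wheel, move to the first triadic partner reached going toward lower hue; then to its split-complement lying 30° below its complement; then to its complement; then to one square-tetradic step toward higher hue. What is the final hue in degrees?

−120° (triadic ↓): 300 − 120 = 180°
+150° (split-comp 30° ↓): 180 + 150 = 330°
+180° (complement): 330 + 180 = 510 → 510 − 360 = 150°
+90° (square ↑): 150 + 90 = 240°

240°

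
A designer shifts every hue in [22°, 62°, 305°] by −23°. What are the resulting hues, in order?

22 − 23 = -1 → -1 + 360 = 359°
62 − 23 = 39°
305 − 23 = 282°

359°, 39°, 282°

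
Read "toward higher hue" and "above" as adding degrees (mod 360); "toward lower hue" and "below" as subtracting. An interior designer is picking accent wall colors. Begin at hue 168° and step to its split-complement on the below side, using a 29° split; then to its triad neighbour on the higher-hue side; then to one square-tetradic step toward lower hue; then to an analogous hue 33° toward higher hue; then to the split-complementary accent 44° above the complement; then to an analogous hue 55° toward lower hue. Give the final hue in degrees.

split-comp 29° ↓ +151°: 168 + 151 = 319°
triadic ↑ +120°: 319 + 120 = 439 → 439 − 360 = 79°
square ↓ −90°: 79 − 90 = -11 → -11 + 360 = 349°
analog 33° ↑ +33°: 349 + 33 = 382 → 382 − 360 = 22°
split-comp 44° ↑ +224°: 22 + 224 = 246°
analog 55° ↓ −55°: 246 − 55 = 191°

191°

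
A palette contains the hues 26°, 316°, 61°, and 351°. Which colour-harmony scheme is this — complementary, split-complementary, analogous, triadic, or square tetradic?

Sort the hues: 26°, 61°, 316°, 351°.
Successive gaps around the wheel: 35°, 255°, 35°, 35°.
A run of hues at equal small steps (35°) with one large closing gap is an analogous group.

analogous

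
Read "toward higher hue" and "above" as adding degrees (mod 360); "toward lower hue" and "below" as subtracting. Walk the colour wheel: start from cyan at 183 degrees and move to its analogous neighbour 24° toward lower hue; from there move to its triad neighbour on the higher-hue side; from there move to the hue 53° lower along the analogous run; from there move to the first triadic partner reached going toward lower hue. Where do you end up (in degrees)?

106°

−24° (analog 24° ↓): 183 − 24 = 159°
+120° (triadic ↑): 159 + 120 = 279°
−53° (analog 53° ↓): 279 − 53 = 226°
−120° (triadic ↓): 226 − 120 = 106°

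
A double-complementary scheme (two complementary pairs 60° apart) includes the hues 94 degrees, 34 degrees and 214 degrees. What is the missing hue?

274°

A rectangular tetradic uses two complementary pairs 60° apart: offsets 0°, 60°, 180°, 240°.
Among {34°, 94°, 214°}, 34° and 214° are a 180° pair.
The remaining hue 94° needs its own complement: 94 + 180 = 274°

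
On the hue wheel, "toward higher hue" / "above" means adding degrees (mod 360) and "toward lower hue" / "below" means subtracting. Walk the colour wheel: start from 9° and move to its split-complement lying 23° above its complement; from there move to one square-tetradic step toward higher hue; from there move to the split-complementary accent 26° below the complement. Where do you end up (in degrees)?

96°

+203° (split-comp 23° ↑): 9 + 203 = 212°
+90° (square ↑): 212 + 90 = 302°
+154° (split-comp 26° ↓): 302 + 154 = 456 → 456 − 360 = 96°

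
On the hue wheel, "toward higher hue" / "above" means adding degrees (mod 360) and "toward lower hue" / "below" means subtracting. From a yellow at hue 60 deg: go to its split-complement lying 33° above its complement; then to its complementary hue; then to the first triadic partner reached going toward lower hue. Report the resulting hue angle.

split-comp 33° ↑ +213°: 60 + 213 = 273°
complement +180°: 273 + 180 = 453 → 453 − 360 = 93°
triadic ↓ −120°: 93 − 120 = -27 → -27 + 360 = 333°

333°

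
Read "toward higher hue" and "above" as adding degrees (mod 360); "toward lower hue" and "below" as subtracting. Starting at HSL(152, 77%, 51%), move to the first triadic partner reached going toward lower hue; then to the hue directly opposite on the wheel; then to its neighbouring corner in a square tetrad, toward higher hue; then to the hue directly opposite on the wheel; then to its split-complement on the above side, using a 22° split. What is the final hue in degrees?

−120° (triadic ↓): 152 − 120 = 32°
+180° (complement): 32 + 180 = 212°
+90° (square ↑): 212 + 90 = 302°
+180° (complement): 302 + 180 = 482 → 482 − 360 = 122°
+202° (split-comp 22° ↑): 122 + 202 = 324°

324°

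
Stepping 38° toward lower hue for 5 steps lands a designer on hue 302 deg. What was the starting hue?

132°

5 steps of 38° (toward lower hue) give a net shift of −190°.
Start = end − shift: 302 + 190 = 492 → 492 − 360 = 132°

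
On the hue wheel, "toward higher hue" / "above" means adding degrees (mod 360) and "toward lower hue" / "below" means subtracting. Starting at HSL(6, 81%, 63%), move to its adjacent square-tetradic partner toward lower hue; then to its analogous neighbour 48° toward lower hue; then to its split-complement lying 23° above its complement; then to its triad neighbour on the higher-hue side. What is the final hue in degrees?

191°

6 − 90 = -84 → -84 + 360 = 276°   (square ↓)
276 − 48 = 228°   (analog 48° ↓)
228 + 203 = 431 → 431 − 360 = 71°   (split-comp 23° ↑)
71 + 120 = 191°   (triadic ↑)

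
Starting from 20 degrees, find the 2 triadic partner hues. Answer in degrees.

140° and 260°

A triad places three hues 120° apart.
20 + 120 = 140°
20 + 240 = 260°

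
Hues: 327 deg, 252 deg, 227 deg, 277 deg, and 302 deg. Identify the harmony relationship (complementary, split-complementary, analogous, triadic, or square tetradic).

analogous

Sort the hues: 227°, 252°, 277°, 302°, 327°.
Successive gaps around the wheel: 25°, 25°, 25°, 25°, 260°.
A run of hues at equal small steps (25°) with one large closing gap is an analogous group.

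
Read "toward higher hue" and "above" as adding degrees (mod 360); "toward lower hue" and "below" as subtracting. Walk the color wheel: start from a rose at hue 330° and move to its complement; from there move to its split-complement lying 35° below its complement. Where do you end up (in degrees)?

330 + 180 = 510 → 510 − 360 = 150°   (complement)
150 + 145 = 295°   (split-comp 35° ↓)

295°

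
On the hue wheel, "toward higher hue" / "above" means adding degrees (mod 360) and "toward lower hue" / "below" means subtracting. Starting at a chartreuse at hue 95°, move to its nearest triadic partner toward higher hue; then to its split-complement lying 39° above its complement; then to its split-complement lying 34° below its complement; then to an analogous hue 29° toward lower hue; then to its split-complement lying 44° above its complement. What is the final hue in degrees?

55°

95 + 120 = 215°   (triadic ↑)
215 + 219 = 434 → 434 − 360 = 74°   (split-comp 39° ↑)
74 + 146 = 220°   (split-comp 34° ↓)
220 − 29 = 191°   (analog 29° ↓)
191 + 224 = 415 → 415 − 360 = 55°   (split-comp 44° ↑)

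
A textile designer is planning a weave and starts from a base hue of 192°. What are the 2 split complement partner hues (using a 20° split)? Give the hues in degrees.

Complement of 192°: 192 + 180 = 372 → 372 − 360 = 12°
12 − 20 = -8 → -8 + 360 = 352°
12 + 20 = 32°

352° and 32°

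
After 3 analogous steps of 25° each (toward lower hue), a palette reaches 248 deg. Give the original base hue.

323°

3 steps of 25° (toward lower hue) give a net shift of −75°.
Start = end − shift: 248 + 75 = 323°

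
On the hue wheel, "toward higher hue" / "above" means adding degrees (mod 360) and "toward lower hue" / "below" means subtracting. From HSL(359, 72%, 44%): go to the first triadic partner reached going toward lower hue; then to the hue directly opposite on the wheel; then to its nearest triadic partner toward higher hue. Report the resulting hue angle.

359 − 120 = 239°   (triadic ↓)
239 + 180 = 419 → 419 − 360 = 59°   (complement)
59 + 120 = 179°   (triadic ↑)

179°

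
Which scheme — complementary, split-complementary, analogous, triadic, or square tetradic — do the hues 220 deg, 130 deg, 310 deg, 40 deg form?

Sort the hues: 40°, 130°, 220°, 310°.
Successive gaps around the wheel: 90°, 90°, 90°, 90°.
Four hues every 90° form a square tetradic scheme.

square tetradic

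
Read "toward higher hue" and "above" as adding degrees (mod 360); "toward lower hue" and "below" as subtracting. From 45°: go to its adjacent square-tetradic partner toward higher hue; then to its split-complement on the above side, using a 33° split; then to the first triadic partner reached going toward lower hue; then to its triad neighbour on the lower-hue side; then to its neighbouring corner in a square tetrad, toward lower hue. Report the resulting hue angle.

+90° (square ↑): 45 + 90 = 135°
+213° (split-comp 33° ↑): 135 + 213 = 348°
−120° (triadic ↓): 348 − 120 = 228°
−120° (triadic ↓): 228 − 120 = 108°
−90° (square ↓): 108 − 90 = 18°

18°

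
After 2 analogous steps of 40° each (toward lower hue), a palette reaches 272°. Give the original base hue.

352°

2 steps of 40° (toward lower hue) give a net shift of −80°.
Start = end − shift: 272 + 80 = 352°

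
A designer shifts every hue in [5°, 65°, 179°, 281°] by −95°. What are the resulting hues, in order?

5 − 95 = -90 → -90 + 360 = 270°
65 − 95 = -30 → -30 + 360 = 330°
179 − 95 = 84°
281 − 95 = 186°

270°, 330°, 84°, 186°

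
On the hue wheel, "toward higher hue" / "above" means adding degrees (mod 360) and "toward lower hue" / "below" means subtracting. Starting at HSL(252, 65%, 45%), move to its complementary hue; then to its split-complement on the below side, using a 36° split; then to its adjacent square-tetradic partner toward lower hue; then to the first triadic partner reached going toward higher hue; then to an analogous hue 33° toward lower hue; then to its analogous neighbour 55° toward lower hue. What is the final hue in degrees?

158°

+180° (complement): 252 + 180 = 432 → 432 − 360 = 72°
+144° (split-comp 36° ↓): 72 + 144 = 216°
−90° (square ↓): 216 − 90 = 126°
+120° (triadic ↑): 126 + 120 = 246°
−33° (analog 33° ↓): 246 − 33 = 213°
−55° (analog 55° ↓): 213 − 55 = 158°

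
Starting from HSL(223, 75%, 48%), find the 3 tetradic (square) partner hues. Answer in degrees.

313°, 43°, and 133°

A square tetradic scheme places four hues every 90°.
223 + 90 = 313°
223 + 180 = 403 → 403 − 360 = 43°
223 + 270 = 493 → 493 − 360 = 133°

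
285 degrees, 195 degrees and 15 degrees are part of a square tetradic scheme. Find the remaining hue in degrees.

105°

A square tetradic scheme places four hues every 90°.
The full set through 15° is {15°, 105°, 195°, 285°}.
Given {15°, 195°, 285°}, the missing hue is 105°.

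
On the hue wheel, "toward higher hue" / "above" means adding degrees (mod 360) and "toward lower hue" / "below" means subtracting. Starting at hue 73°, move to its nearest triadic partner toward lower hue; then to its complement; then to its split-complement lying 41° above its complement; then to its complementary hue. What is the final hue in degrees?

triadic ↓ −120°: 73 − 120 = -47 → -47 + 360 = 313°
complement +180°: 313 + 180 = 493 → 493 − 360 = 133°
split-comp 41° ↑ +221°: 133 + 221 = 354°
complement +180°: 354 + 180 = 534 → 534 − 360 = 174°

174°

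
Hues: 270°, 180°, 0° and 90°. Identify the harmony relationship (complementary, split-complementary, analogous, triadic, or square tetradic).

Sort the hues: 0°, 90°, 180°, 270°.
Successive gaps around the wheel: 90°, 90°, 90°, 90°.
Four hues every 90° form a square tetradic scheme.

square tetradic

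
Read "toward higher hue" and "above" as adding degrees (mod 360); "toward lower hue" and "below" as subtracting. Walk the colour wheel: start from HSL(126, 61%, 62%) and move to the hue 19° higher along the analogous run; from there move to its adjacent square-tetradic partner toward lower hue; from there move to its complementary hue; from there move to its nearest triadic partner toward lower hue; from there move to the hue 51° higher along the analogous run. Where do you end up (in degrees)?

+19° (analog 19° ↑): 126 + 19 = 145°
−90° (square ↓): 145 − 90 = 55°
+180° (complement): 55 + 180 = 235°
−120° (triadic ↓): 235 − 120 = 115°
+51° (analog 51° ↑): 115 + 51 = 166°

166°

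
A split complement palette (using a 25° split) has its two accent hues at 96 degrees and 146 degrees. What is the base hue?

The accents sit 25° either side of the complement, so the complement is their short-arc midpoint on the wheel.
Short-arc midpoint of 96° and 146°: 121°.
Base is 180° from the complement: 121 − 180 = -59 → -59 + 360 = 301°

301°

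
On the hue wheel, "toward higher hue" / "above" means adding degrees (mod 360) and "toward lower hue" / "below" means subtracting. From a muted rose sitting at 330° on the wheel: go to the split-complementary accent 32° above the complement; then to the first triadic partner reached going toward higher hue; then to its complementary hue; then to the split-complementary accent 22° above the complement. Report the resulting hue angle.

324°

+212° (split-comp 32° ↑): 330 + 212 = 542 → 542 − 360 = 182°
+120° (triadic ↑): 182 + 120 = 302°
+180° (complement): 302 + 180 = 482 → 482 − 360 = 122°
+202° (split-comp 22° ↑): 122 + 202 = 324°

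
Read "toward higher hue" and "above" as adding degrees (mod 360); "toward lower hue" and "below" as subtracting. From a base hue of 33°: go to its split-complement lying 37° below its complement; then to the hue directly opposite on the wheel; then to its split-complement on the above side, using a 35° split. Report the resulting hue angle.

+143° (split-comp 37° ↓): 33 + 143 = 176°
+180° (complement): 176 + 180 = 356°
+215° (split-comp 35° ↑): 356 + 215 = 571 → 571 − 360 = 211°

211°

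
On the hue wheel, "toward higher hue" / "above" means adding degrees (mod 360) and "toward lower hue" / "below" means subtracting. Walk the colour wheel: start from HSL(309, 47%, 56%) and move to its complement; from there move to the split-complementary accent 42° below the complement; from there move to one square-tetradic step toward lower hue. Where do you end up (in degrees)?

complement +180°: 309 + 180 = 489 → 489 − 360 = 129°
split-comp 42° ↓ +138°: 129 + 138 = 267°
square ↓ −90°: 267 − 90 = 177°

177°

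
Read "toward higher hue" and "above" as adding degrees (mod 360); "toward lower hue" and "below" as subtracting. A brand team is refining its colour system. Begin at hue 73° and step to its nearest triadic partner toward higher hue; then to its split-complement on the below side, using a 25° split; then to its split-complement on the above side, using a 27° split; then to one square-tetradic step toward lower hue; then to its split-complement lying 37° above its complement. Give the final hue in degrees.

73 + 120 = 193°   (triadic ↑)
193 + 155 = 348°   (split-comp 25° ↓)
348 + 207 = 555 → 555 − 360 = 195°   (split-comp 27° ↑)
195 − 90 = 105°   (square ↓)
105 + 217 = 322°   (split-comp 37° ↑)

322°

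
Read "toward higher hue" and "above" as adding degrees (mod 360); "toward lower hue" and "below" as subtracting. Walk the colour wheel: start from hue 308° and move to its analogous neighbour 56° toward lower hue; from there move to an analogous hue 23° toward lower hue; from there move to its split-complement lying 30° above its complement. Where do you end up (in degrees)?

79°

308 − 56 = 252°   (analog 56° ↓)
252 − 23 = 229°   (analog 23° ↓)
229 + 210 = 439 → 439 − 360 = 79°   (split-comp 30° ↑)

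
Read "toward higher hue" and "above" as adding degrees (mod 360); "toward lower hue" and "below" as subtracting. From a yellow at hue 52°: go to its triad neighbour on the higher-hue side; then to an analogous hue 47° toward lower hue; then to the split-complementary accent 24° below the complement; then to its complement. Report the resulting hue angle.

101°

+120° (triadic ↑): 52 + 120 = 172°
−47° (analog 47° ↓): 172 − 47 = 125°
+156° (split-comp 24° ↓): 125 + 156 = 281°
+180° (complement): 281 + 180 = 461 → 461 − 360 = 101°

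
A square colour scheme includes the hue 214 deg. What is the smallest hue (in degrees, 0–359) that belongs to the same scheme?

34°

A square tetradic scheme places four hues every 90°.
The full set through 214° is {34°, 124°, 214°, 304°}.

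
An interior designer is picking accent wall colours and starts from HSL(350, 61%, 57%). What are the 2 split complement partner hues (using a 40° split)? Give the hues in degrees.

Split-complementary hues sit 40° either side of the complement.
Complement of 350 deg: 350 + 180 = 530 → 530 − 360 = 170°
170 − 40 = 130°
170 + 40 = 210°

130° and 210°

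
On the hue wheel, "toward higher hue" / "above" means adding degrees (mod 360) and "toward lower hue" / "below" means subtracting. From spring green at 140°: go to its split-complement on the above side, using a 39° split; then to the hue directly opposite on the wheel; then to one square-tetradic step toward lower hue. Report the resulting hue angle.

140 + 219 = 359°   (split-comp 39° ↑)
359 + 180 = 539 → 539 − 360 = 179°   (complement)
179 − 90 = 89°   (square ↓)

89°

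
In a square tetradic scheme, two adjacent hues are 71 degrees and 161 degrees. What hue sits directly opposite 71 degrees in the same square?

251°

A square tetradic scheme places four hues 90° apart; opposite corners are 180° apart.
71 + 180 = 251°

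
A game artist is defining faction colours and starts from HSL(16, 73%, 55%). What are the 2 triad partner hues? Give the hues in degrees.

A triad places three hues 120° apart.
16 + 120 = 136°
16 + 240 = 256°

136° and 256°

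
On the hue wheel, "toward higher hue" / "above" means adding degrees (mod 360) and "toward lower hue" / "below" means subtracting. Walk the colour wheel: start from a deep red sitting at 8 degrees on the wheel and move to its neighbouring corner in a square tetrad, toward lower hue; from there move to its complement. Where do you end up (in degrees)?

98°

8 − 90 = -82 → -82 + 360 = 278°   (square ↓)
278 + 180 = 458 → 458 − 360 = 98°   (complement)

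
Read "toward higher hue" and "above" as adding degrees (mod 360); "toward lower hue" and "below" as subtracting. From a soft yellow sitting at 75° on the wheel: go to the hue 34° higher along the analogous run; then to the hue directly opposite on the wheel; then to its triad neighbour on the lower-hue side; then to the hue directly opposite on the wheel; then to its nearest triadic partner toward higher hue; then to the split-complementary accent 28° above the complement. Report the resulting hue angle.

75 + 34 = 109°   (analog 34° ↑)
109 + 180 = 289°   (complement)
289 − 120 = 169°   (triadic ↓)
169 + 180 = 349°   (complement)
349 + 120 = 469 → 469 − 360 = 109°   (triadic ↑)
109 + 208 = 317°   (split-comp 28° ↑)

317°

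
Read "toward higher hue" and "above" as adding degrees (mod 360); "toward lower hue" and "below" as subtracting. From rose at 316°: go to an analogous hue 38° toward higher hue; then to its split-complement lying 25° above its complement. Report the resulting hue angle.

199°

316 + 38 = 354°   (analog 38° ↑)
354 + 205 = 559 → 559 − 360 = 199°   (split-comp 25° ↑)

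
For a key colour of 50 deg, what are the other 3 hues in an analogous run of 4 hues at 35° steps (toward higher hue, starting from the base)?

85°, 120° and 155°

Analogous hues sit every 35° along the wheel.
50 + 35 = 85°
50 + 70 = 120°
50 + 105 = 155°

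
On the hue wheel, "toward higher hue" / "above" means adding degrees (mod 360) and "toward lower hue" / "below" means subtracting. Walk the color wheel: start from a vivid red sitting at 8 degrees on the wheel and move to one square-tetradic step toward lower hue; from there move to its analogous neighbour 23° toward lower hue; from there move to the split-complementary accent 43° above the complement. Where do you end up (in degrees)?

square ↓ −90°: 8 − 90 = -82 → -82 + 360 = 278°
analog 23° ↓ −23°: 278 − 23 = 255°
split-comp 43° ↑ +223°: 255 + 223 = 478 → 478 − 360 = 118°

118°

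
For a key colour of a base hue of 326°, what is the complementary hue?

The complement sits 180° across the wheel.
326 + 180 = 506 → 506 − 360 = 146°

146°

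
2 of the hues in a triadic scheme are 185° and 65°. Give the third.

A triad places three hues 120° apart.
The full set through 65° is {65°, 185°, 305°}.
Given {65°, 185°}, the missing hue is 305°.

305°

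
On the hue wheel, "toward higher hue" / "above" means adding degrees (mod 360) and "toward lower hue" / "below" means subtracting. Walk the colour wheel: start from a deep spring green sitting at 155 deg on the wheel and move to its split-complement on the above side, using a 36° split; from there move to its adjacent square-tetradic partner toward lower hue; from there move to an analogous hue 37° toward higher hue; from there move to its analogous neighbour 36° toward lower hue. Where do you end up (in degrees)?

+216° (split-comp 36° ↑): 155 + 216 = 371 → 371 − 360 = 11°
−90° (square ↓): 11 − 90 = -79 → -79 + 360 = 281°
+37° (analog 37° ↑): 281 + 37 = 318°
−36° (analog 36° ↓): 318 − 36 = 282°

282°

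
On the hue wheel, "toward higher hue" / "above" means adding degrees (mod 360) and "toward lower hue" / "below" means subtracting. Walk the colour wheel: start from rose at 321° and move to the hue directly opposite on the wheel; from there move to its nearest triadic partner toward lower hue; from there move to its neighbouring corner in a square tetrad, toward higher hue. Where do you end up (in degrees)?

321 + 180 = 501 → 501 − 360 = 141°   (complement)
141 − 120 = 21°   (triadic ↓)
21 + 90 = 111°   (square ↑)

111°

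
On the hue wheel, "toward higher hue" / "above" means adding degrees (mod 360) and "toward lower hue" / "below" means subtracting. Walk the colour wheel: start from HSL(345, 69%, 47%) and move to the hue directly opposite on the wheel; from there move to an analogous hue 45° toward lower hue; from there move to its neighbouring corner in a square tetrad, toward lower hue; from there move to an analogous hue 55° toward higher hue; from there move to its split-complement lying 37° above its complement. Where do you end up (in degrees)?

345 + 180 = 525 → 525 − 360 = 165°   (complement)
165 − 45 = 120°   (analog 45° ↓)
120 − 90 = 30°   (square ↓)
30 + 55 = 85°   (analog 55° ↑)
85 + 217 = 302°   (split-comp 37° ↑)

302°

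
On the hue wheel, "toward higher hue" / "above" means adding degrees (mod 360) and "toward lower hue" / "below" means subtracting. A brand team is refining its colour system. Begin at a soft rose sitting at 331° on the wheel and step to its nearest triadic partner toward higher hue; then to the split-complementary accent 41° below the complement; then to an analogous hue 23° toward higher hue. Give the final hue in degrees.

253°

triadic ↑ +120°: 331 + 120 = 451 → 451 − 360 = 91°
split-comp 41° ↓ +139°: 91 + 139 = 230°
analog 23° ↑ +23°: 230 + 23 = 253°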